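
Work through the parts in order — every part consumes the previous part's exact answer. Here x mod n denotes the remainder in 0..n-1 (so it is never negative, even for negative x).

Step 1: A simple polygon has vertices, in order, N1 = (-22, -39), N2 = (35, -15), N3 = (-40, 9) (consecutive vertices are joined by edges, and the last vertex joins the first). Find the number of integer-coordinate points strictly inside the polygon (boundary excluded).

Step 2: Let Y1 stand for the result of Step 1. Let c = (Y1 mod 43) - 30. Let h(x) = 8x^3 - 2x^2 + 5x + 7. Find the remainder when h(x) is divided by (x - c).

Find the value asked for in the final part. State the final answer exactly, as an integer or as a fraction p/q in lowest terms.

18

Step 1: cross terms: (-22*-15 - 35*-39)=1695, (35*9 - -40*-15)=-285, (-40*-39 - -22*9)=1758; twice the area = |3168| = 3168; area = 1584; boundary points = 3 + 3 + 6 = 12; strictly interior points = area - boundary/2 + 1 = 1579; answer 1579
Step 2: Y1 = 1579; c = 1; remainder = value at the root: 8*(1)^3 - 2*(1)^2 + 5*(1)^1 + 7 = (8) + (-2) + (5) + (7) = 18; answer 18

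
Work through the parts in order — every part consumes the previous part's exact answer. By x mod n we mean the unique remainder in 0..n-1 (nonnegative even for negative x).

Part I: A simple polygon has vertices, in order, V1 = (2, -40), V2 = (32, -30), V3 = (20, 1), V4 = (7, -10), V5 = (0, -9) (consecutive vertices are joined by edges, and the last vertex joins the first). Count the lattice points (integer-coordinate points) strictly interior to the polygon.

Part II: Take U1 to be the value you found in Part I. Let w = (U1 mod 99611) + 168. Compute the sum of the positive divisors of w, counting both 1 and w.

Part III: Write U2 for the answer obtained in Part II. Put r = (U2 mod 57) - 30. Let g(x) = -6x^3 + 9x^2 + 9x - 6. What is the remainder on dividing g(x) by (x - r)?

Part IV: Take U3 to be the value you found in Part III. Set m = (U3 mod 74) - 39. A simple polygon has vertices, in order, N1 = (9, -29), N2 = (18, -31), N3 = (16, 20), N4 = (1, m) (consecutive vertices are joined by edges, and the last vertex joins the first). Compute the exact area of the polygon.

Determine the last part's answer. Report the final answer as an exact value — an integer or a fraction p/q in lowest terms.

1253/2

Part I: cross terms: (2*-30 - 32*-40)=1220, (32*1 - 20*-30)=632, (20*-10 - 7*1)=-207, (7*-9 - 0*-10)=-63, (0*-40 - 2*-9)=18; twice the area = |1600| = 1600; area = 800; boundary points = 10 + 1 + 1 + 1 + 1 = 14; strictly interior points = area - boundary/2 + 1 = 794; answer 794
Part II: U1 = 794; w = 962; 962 = 2 * 13 * 37; sigma = (1 + 2) * (1 + 13) * (1 + 37) = 3 * 14 * 38 = 1596; answer 1596
Part III: U2 = 1596; r = -30; remainder = value at the root: -6*(-30)^3 + 9*(-30)^2 + 9*(-30)^1 - 6 = (162000) + (8100) + (-270) + (-6) = 169824; answer 169824
Part IV: U3 = 169824; m = 29; cross terms: (9*-31 - 18*-29)=243, (18*20 - 16*-31)=856, (16*29 - 1*20)=444, (1*-29 - 9*29)=-290; twice the area = |1253| = 1253; area = 1253/2; answer 1253/2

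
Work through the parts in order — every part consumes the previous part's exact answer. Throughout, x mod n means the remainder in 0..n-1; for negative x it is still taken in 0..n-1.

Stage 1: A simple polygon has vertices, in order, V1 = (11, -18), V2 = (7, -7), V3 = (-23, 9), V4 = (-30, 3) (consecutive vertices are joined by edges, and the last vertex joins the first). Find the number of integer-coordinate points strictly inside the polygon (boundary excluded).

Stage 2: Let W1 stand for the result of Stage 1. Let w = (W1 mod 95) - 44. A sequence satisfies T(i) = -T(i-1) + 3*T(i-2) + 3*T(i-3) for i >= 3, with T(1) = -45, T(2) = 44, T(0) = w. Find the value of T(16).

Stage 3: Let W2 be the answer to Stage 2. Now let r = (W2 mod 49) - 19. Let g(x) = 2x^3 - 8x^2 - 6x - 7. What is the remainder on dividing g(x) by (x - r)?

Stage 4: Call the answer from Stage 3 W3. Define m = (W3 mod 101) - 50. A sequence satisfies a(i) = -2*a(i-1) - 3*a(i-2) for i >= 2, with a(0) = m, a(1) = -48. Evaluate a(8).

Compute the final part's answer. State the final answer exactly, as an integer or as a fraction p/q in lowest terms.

3858

Stage 1: cross terms: (11*-7 - 7*-18)=49, (7*9 - -23*-7)=-98, (-23*3 - -30*9)=201, (-30*-18 - 11*3)=507; twice the area = |659| = 659; area = 659/2; boundary points = 1 + 2 + 1 + 1 = 5; strictly interior points = area - boundary/2 + 1 = 328; answer 328
Stage 2: W1 = 328; w = -1; T(3) = -1*(44) + 3*(-45) + 3*(-1) = -182; iterating: T(3)=-182, T(4)=179, T(5)=-593, T(6)=584, T(7)=-1826, T(8)=1799, T(9)=-5525, T(10)=5444, T(11)=-16622, T(12)=16379, T(13)=-49913, T(14)=49184, T(15)=-149786, T(16)=147599; answer 147599
Stage 3: W2 = 147599; r = -8; remainder = value at the root: 2*(-8)^3 - 8*(-8)^2 - 6*(-8)^1 - 7 = (-1024) + (-512) + (48) + (-7) = -1495; answer -1495
Stage 4: W3 = -1495; m = -30; a(2) = -2*(-48) - 3*(-30) = 186; iterating: a(2)=186, a(3)=-228, a(4)=-102, a(5)=888, a(6)=-1470, a(7)=276, a(8)=3858; answer 3858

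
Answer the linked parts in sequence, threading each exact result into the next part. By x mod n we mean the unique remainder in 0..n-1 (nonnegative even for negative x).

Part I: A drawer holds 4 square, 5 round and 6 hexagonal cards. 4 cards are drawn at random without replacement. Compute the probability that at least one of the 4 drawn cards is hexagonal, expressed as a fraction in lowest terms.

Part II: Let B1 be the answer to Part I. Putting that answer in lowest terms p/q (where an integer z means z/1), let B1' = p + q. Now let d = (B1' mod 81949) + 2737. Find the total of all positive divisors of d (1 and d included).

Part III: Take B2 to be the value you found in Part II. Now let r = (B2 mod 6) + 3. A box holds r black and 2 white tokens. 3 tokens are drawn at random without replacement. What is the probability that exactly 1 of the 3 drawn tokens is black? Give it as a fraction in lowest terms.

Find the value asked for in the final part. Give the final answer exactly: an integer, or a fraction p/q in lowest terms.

Part I: total draws C(15,4) = 1365; complement C(9,4) = 126; favorable 1365 - 126 = 1239; P = 59/65; answer 59/65
Part II: B1 = 59/65; threaded value p + q = 124; d = 2861; 2861 is prime, so its only divisors are 1 and 2861; sigma = 1 + 2861 = 2862; answer 2862
Part III: B2 = 2862; r = 3; total draws C(5,3) = 10; favorable C(3,1)*C(2,2) = 3; P = 3/10; answer 3/10

3/10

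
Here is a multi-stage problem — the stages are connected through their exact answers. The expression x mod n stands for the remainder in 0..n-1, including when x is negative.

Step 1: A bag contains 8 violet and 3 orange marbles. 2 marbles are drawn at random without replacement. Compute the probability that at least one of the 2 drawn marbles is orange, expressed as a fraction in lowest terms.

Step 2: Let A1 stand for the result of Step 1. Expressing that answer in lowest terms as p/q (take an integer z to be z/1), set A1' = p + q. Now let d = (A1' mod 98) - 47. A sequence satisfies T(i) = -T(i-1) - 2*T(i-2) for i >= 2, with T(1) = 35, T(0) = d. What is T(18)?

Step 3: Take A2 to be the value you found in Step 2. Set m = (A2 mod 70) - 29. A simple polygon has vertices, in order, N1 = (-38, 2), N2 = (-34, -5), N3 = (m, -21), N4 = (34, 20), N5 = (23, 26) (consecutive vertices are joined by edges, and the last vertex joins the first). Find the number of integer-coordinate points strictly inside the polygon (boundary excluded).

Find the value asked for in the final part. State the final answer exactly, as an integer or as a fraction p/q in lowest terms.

1642

Step 1: total draws C(11,2) = 55; complement C(8,2) = 28; favorable 55 - 28 = 27; P = 27/55; answer 27/55
Step 2: A1 = 27/55; threaded value p + q = 82; d = 35; T(2) = -1*(35) - 2*(35) = -105; iterating: T(2)=-105, T(3)=35, T(4)=175, T(5)=-245, T(6)=-105, T(7)=595, T(8)=-385, T(9)=-805, T(10)=1575, T(11)=35, T(12)=-3185, T(13)=3115, T(14)=3255, T(15)=-9485, T(16)=2975, T(17)=15995, T(18)=-21945; answer -21945
Step 3: A2 = -21945; m = 6; cross terms: (-38*-5 - -34*2)=258, (-34*-21 - 6*-5)=744, (6*20 - 34*-21)=834, (34*26 - 23*20)=424, (23*2 - -38*26)=1034; twice the area = |3294| = 3294; area = 1647; boundary points = 1 + 8 + 1 + 1 + 1 = 12; strictly interior points = area - boundary/2 + 1 = 1642; answer 1642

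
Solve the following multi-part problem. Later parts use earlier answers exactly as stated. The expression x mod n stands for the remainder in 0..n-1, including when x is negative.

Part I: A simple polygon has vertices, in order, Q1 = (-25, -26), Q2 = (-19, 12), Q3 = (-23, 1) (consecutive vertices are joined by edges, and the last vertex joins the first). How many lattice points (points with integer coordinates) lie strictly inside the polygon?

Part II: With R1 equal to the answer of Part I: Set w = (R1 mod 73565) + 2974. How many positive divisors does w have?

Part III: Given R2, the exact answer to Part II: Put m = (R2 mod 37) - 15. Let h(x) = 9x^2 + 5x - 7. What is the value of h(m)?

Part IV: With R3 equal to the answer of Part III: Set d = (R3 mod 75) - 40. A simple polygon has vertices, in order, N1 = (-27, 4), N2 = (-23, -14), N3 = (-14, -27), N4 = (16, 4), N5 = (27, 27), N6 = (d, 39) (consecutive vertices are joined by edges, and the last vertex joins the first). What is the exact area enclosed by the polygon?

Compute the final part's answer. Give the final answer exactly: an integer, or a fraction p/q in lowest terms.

Part I: cross terms: (-25*12 - -19*-26)=-794, (-19*1 - -23*12)=257, (-23*-26 - -25*1)=623; twice the area = |86| = 86; area = 43; boundary points = 2 + 1 + 1 = 4; strictly interior points = area - boundary/2 + 1 = 42; answer 42
Part II: R1 = 42; w = 3016; 3016 = 2^3 * 13 * 29; number of divisors = (3+1) * (1+1) * (1+1) = 16; answer 16
Part III: R2 = 16; m = 1; 9*(1)^2 + 5*(1)^1 - 7 = (9) + (5) + (-7) = 7; answer 7
Part IV: R3 = 7; d = -33; cross terms: (-27*-14 - -23*4)=470, (-23*-27 - -14*-14)=425, (-14*4 - 16*-27)=376, (16*27 - 27*4)=324, (27*39 - -33*27)=1944, (-33*4 - -27*39)=921; twice the area = |4460| = 4460; area = 2230; answer 2230

2230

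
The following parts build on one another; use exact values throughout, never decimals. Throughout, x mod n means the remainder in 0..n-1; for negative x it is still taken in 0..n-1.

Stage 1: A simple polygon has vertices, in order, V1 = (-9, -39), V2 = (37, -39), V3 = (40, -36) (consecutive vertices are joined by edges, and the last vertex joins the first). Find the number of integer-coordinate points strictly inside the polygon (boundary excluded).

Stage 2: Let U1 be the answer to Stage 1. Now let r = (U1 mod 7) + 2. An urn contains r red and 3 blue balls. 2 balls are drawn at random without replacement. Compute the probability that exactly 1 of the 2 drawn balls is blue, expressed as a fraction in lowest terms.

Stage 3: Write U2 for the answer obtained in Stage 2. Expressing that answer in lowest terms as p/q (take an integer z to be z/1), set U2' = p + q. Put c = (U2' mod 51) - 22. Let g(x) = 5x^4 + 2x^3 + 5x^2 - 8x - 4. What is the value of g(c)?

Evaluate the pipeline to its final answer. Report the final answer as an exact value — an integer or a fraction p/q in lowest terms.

992960

Stage 1: cross terms: (-9*-39 - 37*-39)=1794, (37*-36 - 40*-39)=228, (40*-39 - -9*-36)=-1884; twice the area = |138| = 138; area = 69; boundary points = 46 + 3 + 1 = 50; strictly interior points = area - boundary/2 + 1 = 45; answer 45
Stage 2: U1 = 45; r = 5; total draws C(8,2) = 28; favorable C(3,1)*C(5,1) = 15; P = 15/28; answer 15/28
Stage 3: U2 = 15/28; threaded value p + q = 43; c = 21; 5*(21)^4 + 2*(21)^3 + 5*(21)^2 - 8*(21)^1 - 4 = (972405) + (18522) + (2205) + (-168) + (-4) = 992960; answer 992960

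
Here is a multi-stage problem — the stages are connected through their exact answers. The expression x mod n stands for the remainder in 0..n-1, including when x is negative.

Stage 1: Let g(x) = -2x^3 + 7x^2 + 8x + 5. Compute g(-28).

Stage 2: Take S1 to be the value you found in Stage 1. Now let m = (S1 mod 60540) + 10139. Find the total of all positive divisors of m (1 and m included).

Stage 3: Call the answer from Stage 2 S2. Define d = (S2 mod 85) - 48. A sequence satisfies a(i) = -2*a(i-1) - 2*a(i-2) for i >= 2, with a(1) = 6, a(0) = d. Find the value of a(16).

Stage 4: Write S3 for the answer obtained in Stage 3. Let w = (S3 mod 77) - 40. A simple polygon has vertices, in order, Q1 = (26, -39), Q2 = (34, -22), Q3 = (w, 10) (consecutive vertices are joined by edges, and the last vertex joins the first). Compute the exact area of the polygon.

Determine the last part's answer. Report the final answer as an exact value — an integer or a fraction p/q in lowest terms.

604

Stage 1: -2*(-28)^3 + 7*(-28)^2 + 8*(-28)^1 + 5 = (43904) + (5488) + (-224) + (5) = 49173; answer 49173
Stage 2: S1 = 49173; m = 59312; 59312 = 2^4 * 11 * 337; sigma = (1 + 2 + 4 + 8 + 16) * (1 + 11) * (1 + 337) = 31 * 12 * 338 = 125736; answer 125736
Stage 3: S2 = 125736; d = -27; a(2) = -2*(6) - 2*(-27) = 42; iterating: a(2)=42, a(3)=-96, a(4)=108, a(5)=-24, a(6)=-168, a(7)=384, a(8)=-432, a(9)=96, a(10)=672, a(11)=-1536, a(12)=1728, a(13)=-384, a(14)=-2688, a(15)=6144, a(16)=-6912; answer -6912
Stage 4: S3 = -6912; w = -22; cross terms: (26*-22 - 34*-39)=754, (34*10 - -22*-22)=-144, (-22*-39 - 26*10)=598; twice the area = |1208| = 1208; area = 604; answer 604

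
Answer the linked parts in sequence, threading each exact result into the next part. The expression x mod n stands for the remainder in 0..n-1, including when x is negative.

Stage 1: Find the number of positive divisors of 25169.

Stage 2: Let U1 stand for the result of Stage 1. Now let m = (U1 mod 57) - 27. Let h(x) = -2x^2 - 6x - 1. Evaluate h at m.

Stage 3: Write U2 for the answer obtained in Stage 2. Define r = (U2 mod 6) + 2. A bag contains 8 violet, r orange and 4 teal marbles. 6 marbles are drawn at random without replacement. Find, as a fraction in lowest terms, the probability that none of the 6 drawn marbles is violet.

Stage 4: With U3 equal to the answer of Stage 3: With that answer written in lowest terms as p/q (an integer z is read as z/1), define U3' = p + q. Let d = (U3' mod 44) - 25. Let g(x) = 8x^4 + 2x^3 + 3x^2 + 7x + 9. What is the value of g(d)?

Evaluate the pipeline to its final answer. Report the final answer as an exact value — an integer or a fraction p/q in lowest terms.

Stage 1: 25169 is prime, so its only divisors are 1 and 25169; count = 2; answer 2
Stage 2: U1 = 2; m = -25; -2*(-25)^2 - 6*(-25)^1 - 1 = (-1250) + (150) + (-1) = -1101; answer -1101
Stage 3: U2 = -1101; r = 5; total draws C(17,6) = 12376; favorable C(9,6) = 84; P = 3/442; answer 3/442
Stage 4: U3 = 3/442; threaded value p + q = 445; d = -20; 8*(-20)^4 + 2*(-20)^3 + 3*(-20)^2 + 7*(-20)^1 + 9 = (1280000) + (-16000) + (1200) + (-140) + (9) = 1265069; answer 1265069

1265069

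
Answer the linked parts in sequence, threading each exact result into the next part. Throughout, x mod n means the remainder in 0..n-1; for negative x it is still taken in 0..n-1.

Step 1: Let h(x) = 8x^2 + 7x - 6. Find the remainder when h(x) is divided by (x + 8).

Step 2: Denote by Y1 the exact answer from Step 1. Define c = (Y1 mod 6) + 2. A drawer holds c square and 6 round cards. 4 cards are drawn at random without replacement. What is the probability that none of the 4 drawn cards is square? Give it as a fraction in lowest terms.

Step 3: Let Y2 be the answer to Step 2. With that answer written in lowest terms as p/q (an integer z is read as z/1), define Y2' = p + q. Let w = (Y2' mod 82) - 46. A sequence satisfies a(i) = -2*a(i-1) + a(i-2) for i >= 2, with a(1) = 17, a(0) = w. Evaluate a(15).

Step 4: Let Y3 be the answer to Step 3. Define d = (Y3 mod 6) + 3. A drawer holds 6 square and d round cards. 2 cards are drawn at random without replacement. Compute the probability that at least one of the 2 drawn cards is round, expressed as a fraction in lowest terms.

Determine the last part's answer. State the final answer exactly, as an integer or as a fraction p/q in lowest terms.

Step 1: remainder = value at the root: 8*(-8)^2 + 7*(-8)^1 - 6 = (512) + (-56) + (-6) = 450; answer 450
Step 2: Y1 = 450; c = 2; total draws C(8,4) = 70; favorable C(6,4) = 15; P = 3/14; answer 3/14
Step 3: Y2 = 3/14; threaded value p + q = 17; w = -29; a(2) = -2*(17) + 1*(-29) = -63; iterating: a(2)=-63, a(3)=143, a(4)=-349, a(5)=841, a(6)=-2031, a(7)=4903, a(8)=-11837, a(9)=28577, a(10)=-68991, a(11)=166559, a(12)=-402109, a(13)=970777, a(14)=-2343663, a(15)=5658103; answer 5658103
Step 4: Y3 = 5658103; d = 4; total draws C(10,2) = 45; complement C(6,2) = 15; favorable 45 - 15 = 30; P = 2/3; answer 2/3

2/3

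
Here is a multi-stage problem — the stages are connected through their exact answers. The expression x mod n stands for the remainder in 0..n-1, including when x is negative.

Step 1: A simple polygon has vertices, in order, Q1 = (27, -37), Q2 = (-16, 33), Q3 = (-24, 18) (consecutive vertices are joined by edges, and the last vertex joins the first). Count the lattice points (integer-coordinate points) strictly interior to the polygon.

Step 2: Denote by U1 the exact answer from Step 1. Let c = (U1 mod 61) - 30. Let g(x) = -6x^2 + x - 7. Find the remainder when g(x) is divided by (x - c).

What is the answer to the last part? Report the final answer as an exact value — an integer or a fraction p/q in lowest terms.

-3158

Step 1: cross terms: (27*33 - -16*-37)=299, (-16*18 - -24*33)=504, (-24*-37 - 27*18)=402; twice the area = |1205| = 1205; area = 1205/2; boundary points = 1 + 1 + 1 = 3; strictly interior points = area - boundary/2 + 1 = 602; answer 602
Step 2: U1 = 602; c = 23; remainder = value at the root: -6*(23)^2 + 1*(23)^1 - 7 = (-3174) + (23) + (-7) = -3158; answer -3158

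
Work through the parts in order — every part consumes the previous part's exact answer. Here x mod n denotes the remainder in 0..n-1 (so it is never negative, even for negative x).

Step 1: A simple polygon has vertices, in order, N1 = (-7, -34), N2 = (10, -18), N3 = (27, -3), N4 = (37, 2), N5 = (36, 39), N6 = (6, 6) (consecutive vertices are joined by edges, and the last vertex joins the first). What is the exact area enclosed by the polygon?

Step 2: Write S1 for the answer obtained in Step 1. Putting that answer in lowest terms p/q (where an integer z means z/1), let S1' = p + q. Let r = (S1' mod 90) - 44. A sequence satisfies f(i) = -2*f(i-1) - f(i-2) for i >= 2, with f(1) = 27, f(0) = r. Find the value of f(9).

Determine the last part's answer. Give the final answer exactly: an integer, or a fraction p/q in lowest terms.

371

Step 1: cross terms: (-7*-18 - 10*-34)=466, (10*-3 - 27*-18)=456, (27*2 - 37*-3)=165, (37*39 - 36*2)=1371, (36*6 - 6*39)=-18, (6*-34 - -7*6)=-162; twice the area = |2278| = 2278; area = 1139; answer 1139
Step 2: S1 = 1139; threaded value p + q = 1140; r = 16; f(2) = -2*(27) - 1*(16) = -70; iterating: f(2)=-70, f(3)=113, f(4)=-156, f(5)=199, f(6)=-242, f(7)=285, f(8)=-328, f(9)=371; answer 371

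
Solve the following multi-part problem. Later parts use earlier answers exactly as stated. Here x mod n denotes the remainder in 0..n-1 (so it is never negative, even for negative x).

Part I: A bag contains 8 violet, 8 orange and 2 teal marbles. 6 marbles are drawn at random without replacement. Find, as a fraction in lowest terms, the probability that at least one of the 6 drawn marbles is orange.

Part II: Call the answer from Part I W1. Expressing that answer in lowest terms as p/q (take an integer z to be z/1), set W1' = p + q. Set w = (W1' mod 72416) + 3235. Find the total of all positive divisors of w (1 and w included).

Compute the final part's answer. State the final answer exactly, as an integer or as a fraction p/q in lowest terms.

7182

Part I: total draws C(18,6) = 18564; complement C(10,6) = 210; favorable 18564 - 210 = 18354; P = 437/442; answer 437/442
Part II: W1 = 437/442; threaded value p + q = 879; w = 4114; 4114 = 2 * 11^2 * 17; sigma = (1 + 2) * (1 + 11 + 121) * (1 + 17) = 3 * 133 * 18 = 7182; answer 7182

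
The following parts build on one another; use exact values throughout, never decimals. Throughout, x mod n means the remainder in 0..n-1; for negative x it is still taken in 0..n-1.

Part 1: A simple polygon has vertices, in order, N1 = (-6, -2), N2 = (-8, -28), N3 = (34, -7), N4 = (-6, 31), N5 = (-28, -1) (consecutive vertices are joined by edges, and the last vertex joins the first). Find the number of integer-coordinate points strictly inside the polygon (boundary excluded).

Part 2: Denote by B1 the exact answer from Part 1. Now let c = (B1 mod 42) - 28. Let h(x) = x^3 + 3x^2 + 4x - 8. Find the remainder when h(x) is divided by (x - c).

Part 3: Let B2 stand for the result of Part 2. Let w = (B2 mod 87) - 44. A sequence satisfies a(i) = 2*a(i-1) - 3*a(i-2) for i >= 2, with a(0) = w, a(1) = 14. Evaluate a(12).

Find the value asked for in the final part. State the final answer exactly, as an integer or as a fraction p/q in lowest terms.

Part 1: cross terms: (-6*-28 - -8*-2)=152, (-8*-7 - 34*-28)=1008, (34*31 - -6*-7)=1012, (-6*-1 - -28*31)=874, (-28*-2 - -6*-1)=50; twice the area = |3096| = 3096; area = 1548; boundary points = 2 + 21 + 2 + 2 + 1 = 28; strictly interior points = area - boundary/2 + 1 = 1535; answer 1535
Part 2: B1 = 1535; c = -5; remainder = value at the root: 1*(-5)^3 + 3*(-5)^2 + 4*(-5)^1 - 8 = (-125) + (75) + (-20) + (-8) = -78; answer -78
Part 3: B2 = -78; w = -35; a(2) = 2*(14) - 3*(-35) = 133; iterating: a(2)=133, a(3)=224, a(4)=49, a(5)=-574, a(6)=-1295, a(7)=-868, a(8)=2149, a(9)=6902, a(10)=7357, a(11)=-5992, a(12)=-34055; answer -34055

-34055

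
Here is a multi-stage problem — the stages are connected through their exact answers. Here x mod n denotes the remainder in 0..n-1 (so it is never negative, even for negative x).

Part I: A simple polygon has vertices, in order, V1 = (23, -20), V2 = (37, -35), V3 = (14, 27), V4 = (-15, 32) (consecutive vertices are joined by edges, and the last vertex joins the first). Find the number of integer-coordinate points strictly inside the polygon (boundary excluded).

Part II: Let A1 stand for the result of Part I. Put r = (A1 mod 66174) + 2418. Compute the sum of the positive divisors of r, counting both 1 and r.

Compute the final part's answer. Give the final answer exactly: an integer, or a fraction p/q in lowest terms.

3456

Part I: cross terms: (23*-35 - 37*-20)=-65, (37*27 - 14*-35)=1489, (14*32 - -15*27)=853, (-15*-20 - 23*32)=-436; twice the area = |1841| = 1841; area = 1841/2; boundary points = 1 + 1 + 1 + 2 = 5; strictly interior points = area - boundary/2 + 1 = 919; answer 919
Part II: A1 = 919; r = 3337; 3337 = 47 * 71; sigma = (1 + 47) * (1 + 71) = 48 * 72 = 3456; answer 3456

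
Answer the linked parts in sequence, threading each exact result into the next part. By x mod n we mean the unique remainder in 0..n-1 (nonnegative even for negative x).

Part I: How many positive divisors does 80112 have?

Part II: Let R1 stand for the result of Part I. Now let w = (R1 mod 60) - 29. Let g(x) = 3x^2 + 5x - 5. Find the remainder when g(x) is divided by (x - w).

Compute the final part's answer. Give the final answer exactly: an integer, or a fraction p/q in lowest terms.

193

Part I: 80112 = 2^4 * 3 * 1669; number of divisors = (4+1) * (1+1) * (1+1) = 20; answer 20
Part II: R1 = 20; w = -9; remainder = value at the root: 3*(-9)^2 + 5*(-9)^1 - 5 = (243) + (-45) + (-5) = 193; answer 193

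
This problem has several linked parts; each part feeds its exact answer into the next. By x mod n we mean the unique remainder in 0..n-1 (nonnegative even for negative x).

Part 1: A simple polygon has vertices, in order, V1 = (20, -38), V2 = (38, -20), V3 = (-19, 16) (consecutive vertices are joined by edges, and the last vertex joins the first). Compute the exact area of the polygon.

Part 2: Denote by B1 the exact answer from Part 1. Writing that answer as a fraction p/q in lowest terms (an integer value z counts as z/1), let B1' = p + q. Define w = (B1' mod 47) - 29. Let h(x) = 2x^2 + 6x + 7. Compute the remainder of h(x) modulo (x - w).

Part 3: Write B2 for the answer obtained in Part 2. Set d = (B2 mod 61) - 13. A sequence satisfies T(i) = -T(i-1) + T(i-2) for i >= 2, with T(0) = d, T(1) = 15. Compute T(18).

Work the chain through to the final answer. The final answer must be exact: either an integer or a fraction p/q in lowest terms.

Part 1: cross terms: (20*-20 - 38*-38)=1044, (38*16 - -19*-20)=228, (-19*-38 - 20*16)=402; twice the area = |1674| = 1674; area = 837; answer 837
Part 2: B1 = 837; threaded value p + q = 838; w = 10; remainder = value at the root: 2*(10)^2 + 6*(10)^1 + 7 = (200) + (60) + (7) = 267; answer 267
Part 3: B2 = 267; d = 10; T(2) = -1*(15) + 1*(10) = -5; iterating: T(2)=-5, T(3)=20, T(4)=-25, T(5)=45, T(6)=-70, T(7)=115, T(8)=-185, T(9)=300, T(10)=-485, T(11)=785, T(12)=-1270, T(13)=2055, T(14)=-3325, T(15)=5380, T(16)=-8705, T(17)=14085, T(18)=-22790; answer -22790

-22790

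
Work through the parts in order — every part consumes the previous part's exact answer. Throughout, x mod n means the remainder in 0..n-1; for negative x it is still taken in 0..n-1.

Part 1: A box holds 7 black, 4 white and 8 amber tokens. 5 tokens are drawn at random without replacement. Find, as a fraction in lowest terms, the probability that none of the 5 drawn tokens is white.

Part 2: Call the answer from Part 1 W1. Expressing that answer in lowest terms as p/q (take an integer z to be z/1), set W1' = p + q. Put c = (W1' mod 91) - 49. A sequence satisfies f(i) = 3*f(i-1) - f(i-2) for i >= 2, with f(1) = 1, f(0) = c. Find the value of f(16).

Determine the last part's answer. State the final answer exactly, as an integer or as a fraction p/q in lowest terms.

Part 1: total draws C(19,5) = 11628; favorable C(15,5) = 3003; P = 1001/3876; answer 1001/3876
Part 2: W1 = 1001/3876; threaded value p + q = 4877; c = 5; f(2) = 3*(1) - 1*(5) = -2; iterating: f(2)=-2, f(3)=-7, f(4)=-19, f(5)=-50, f(6)=-131, f(7)=-343, f(8)=-898, f(9)=-2351, f(10)=-6155, f(11)=-16114, f(12)=-42187, f(13)=-110447, f(14)=-289154, f(15)=-757015, f(16)=-1981891; answer -1981891

-1981891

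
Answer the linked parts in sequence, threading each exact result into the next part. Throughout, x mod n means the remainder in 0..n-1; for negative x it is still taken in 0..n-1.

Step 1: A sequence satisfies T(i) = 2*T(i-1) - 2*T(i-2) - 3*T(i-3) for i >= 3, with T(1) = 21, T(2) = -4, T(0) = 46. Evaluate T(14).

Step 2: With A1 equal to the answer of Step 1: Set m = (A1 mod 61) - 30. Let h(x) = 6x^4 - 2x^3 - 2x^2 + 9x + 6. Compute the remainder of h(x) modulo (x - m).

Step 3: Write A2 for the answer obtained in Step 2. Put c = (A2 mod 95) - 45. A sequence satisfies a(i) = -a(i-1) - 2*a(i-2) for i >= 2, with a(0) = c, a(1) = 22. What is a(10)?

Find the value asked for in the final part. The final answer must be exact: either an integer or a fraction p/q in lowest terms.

Step 1: T(3) = 2*(-4) - 2*(21) - 3*(46) = -188; iterating: T(3)=-188, T(4)=-431, T(5)=-474, T(6)=478, T(7)=3197, T(8)=6860, T(9)=5892, T(10)=-11527, T(11)=-55418, T(12)=-105458, T(13)=-65499, T(14)=246172; answer 246172
Step 2: A1 = 246172; m = 7; remainder = value at the root: 6*(7)^4 - 2*(7)^3 - 2*(7)^2 + 9*(7)^1 + 6 = (14406) + (-686) + (-98) + (63) + (6) = 13691; answer 13691
Step 3: A2 = 13691; c = -34; a(2) = -1*(22) - 2*(-34) = 46; iterating: a(2)=46, a(3)=-90, a(4)=-2, a(5)=182, a(6)=-178, a(7)=-186, a(8)=542, a(9)=-170, a(10)=-914; answer -914

-914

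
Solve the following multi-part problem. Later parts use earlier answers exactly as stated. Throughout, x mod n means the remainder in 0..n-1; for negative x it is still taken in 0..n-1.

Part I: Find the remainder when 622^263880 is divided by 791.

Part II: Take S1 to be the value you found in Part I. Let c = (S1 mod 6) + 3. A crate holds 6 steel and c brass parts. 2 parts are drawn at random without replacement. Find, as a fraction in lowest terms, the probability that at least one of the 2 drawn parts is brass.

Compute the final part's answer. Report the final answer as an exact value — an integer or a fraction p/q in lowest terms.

7/12

Part I: squarings mod 791: 622^1=622, 622^2=85, 622^4=106, 622^8=162, 622^16=141, 622^32=106, 622^64=162, 622^128=141, 622^256=106, 622^512=162, 622^1024=141, 622^2048=106, 622^4096=162, 622^8192=141, 622^16384=106, 622^32768=162, 622^65536=141, 622^131072=106, 622^262144=162; 622^263880 = 622^8 * 622^64 * 622^128 * 622^512 * 622^1024 * 622^262144 = 162 (mod 791); answer 162
Part II: S1 = 162; c = 3; total draws C(9,2) = 36; complement C(6,2) = 15; favorable 36 - 15 = 21; P = 7/12; answer 7/12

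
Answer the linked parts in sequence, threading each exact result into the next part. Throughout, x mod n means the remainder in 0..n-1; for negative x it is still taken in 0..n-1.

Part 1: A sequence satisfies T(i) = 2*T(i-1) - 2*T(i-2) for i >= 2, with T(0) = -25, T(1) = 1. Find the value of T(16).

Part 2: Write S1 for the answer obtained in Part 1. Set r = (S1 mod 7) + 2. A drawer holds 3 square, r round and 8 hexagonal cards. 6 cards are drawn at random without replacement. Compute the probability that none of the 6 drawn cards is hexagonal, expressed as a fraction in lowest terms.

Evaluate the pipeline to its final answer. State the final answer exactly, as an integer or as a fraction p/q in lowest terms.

5/442

Part 1: T(2) = 2*(1) - 2*(-25) = 52; iterating: T(2)=52, T(3)=102, T(4)=100, T(5)=-4, T(6)=-208, T(7)=-408, T(8)=-400, T(9)=16, T(10)=832, T(11)=1632, T(12)=1600, T(13)=-64, T(14)=-3328, T(15)=-6528, T(16)=-6400; answer -6400
Part 2: S1 = -6400; r = 7; total draws C(18,6) = 18564; favorable C(10,6) = 210; P = 5/442; answer 5/442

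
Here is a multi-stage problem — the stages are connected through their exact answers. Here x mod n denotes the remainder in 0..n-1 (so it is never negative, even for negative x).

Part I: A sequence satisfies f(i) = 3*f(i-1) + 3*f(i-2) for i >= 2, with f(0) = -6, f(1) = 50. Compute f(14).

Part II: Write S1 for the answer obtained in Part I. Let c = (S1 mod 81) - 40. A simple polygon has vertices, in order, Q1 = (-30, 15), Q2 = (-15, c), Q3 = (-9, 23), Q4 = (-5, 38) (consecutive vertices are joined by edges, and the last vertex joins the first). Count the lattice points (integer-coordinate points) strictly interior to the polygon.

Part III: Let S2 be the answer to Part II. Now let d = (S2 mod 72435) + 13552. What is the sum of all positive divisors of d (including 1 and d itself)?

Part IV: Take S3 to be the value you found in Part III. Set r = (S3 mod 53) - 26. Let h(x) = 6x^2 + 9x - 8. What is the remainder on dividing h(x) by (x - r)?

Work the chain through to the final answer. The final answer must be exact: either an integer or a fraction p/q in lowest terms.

304

Part I: f(2) = 3*(50) + 3*(-6) = 132; iterating: f(2)=132, f(3)=546, f(4)=2034, f(5)=7740, f(6)=29322, f(7)=111186, f(8)=421524, f(9)=1598130, f(10)=6058962, f(11)=22971276, f(12)=87090714, f(13)=330185970, f(14)=1251830052; answer 1251830052
Part II: S1 = 1251830052; c = -40; cross terms: (-30*-40 - -15*15)=1425, (-15*23 - -9*-40)=-705, (-9*38 - -5*23)=-227, (-5*15 - -30*38)=1065; twice the area = |1558| = 1558; area = 779; boundary points = 5 + 3 + 1 + 1 = 10; strictly interior points = area - boundary/2 + 1 = 775; answer 775
Part III: S2 = 775; d = 14327; 14327 is prime, so its only divisors are 1 and 14327; sigma = 1 + 14327 = 14328; answer 14328
Part IV: S3 = 14328; r = -8; remainder = value at the root: 6*(-8)^2 + 9*(-8)^1 - 8 = (384) + (-72) + (-8) = 304; answer 304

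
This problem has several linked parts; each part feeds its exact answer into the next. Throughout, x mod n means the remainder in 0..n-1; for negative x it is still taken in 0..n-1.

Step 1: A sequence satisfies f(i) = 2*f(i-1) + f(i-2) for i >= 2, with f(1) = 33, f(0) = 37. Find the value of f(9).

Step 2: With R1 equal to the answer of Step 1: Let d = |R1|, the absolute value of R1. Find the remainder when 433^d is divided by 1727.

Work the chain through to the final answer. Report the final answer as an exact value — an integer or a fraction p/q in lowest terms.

1478

Step 1: f(2) = 2*(33) + 1*(37) = 103; iterating: f(2)=103, f(3)=239, f(4)=581, f(5)=1401, f(6)=3383, f(7)=8167, f(8)=19717, f(9)=47601; answer 47601
Step 2: R1 = 47601; d = 47601; squarings mod 1727: 433^1=433, 433^2=973, 433^4=333, 433^8=361, 433^16=796, 433^32=1534, 433^64=982, 433^128=658, 433^256=1214, 433^512=665, 433^1024=113, 433^2048=680, 433^4096=1291, 433^8192=126, 433^16384=333, 433^32768=361; 433^47601 = 433^1 * 433^16 * 433^32 * 433^64 * 433^128 * 433^256 * 433^2048 * 433^4096 * 433^8192 * 433^32768 = 1478 (mod 1727); answer 1478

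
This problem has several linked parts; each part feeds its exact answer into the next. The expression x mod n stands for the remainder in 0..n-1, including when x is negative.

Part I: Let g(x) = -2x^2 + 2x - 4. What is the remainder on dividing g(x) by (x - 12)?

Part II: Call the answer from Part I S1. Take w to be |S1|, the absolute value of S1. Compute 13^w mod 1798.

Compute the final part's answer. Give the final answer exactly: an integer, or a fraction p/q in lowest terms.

981

Part I: remainder = value at the root: -2*(12)^2 + 2*(12)^1 - 4 = (-288) + (24) + (-4) = -268; answer -268
Part II: S1 = -268; w = 268; squarings mod 1798: 13^1=13, 13^2=169, 13^4=1591, 13^8=1495, 13^16=111, 13^32=1533, 13^64=103, 13^128=1619, 13^256=1475; 13^268 = 13^4 * 13^8 * 13^256 = 981 (mod 1798); answer 981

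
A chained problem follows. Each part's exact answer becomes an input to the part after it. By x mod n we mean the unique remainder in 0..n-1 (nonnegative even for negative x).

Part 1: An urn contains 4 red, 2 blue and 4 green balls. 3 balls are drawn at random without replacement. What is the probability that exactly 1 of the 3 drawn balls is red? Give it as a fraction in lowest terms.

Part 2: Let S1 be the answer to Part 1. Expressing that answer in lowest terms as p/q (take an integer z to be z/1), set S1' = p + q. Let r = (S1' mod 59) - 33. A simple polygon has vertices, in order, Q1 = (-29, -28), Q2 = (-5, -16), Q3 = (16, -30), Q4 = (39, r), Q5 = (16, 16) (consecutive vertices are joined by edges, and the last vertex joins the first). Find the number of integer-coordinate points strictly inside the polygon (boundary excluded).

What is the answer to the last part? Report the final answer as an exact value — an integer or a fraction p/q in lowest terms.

Part 1: total draws C(10,3) = 120; favorable C(4,1)*C(6,2) = 60; P = 1/2; answer 1/2
Part 2: S1 = 1/2; threaded value p + q = 3; r = -30; cross terms: (-29*-16 - -5*-28)=324, (-5*-30 - 16*-16)=406, (16*-30 - 39*-30)=690, (39*16 - 16*-30)=1104, (16*-28 - -29*16)=16; twice the area = |2540| = 2540; area = 1270; boundary points = 12 + 7 + 23 + 23 + 1 = 66; strictly interior points = area - boundary/2 + 1 = 1238; answer 1238

1238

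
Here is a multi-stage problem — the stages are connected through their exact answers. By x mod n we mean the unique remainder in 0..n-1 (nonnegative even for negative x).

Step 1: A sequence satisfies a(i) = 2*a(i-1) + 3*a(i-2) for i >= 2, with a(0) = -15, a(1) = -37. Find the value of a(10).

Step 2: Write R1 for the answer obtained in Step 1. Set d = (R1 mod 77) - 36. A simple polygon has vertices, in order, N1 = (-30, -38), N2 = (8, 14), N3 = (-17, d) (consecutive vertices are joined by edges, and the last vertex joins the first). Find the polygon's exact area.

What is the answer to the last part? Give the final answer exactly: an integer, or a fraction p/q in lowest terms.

669

Step 1: a(2) = 2*(-37) + 3*(-15) = -119; iterating: a(2)=-119, a(3)=-349, a(4)=-1055, a(5)=-3157, a(6)=-9479, a(7)=-28429, a(8)=-85295, a(9)=-255877, a(10)=-767639; answer -767639
Step 2: R1 = -767639; d = 15; cross terms: (-30*14 - 8*-38)=-116, (8*15 - -17*14)=358, (-17*-38 - -30*15)=1096; twice the area = |1338| = 1338; area = 669; answer 669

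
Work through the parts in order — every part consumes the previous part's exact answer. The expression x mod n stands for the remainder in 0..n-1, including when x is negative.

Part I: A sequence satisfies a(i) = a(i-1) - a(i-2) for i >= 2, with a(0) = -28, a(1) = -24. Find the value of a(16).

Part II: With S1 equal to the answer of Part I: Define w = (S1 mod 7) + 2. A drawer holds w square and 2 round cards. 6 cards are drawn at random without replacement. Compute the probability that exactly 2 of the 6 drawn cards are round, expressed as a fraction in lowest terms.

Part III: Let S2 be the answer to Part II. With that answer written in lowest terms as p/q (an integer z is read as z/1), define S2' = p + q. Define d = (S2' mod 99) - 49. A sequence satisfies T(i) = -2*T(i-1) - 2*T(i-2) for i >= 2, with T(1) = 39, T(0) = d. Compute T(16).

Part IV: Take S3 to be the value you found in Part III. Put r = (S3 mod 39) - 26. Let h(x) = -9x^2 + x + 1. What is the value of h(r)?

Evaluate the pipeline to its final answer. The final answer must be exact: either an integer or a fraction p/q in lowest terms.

-3989

Part I: a(2) = 1*(-24) - 1*(-28) = 4; iterating: a(2)=4, a(3)=28, a(4)=24, a(5)=-4, a(6)=-28, a(7)=-24, a(8)=4, a(9)=28, a(10)=24, a(11)=-4, a(12)=-28, a(13)=-24, a(14)=4, a(15)=28, a(16)=24; answer 24
Part II: S1 = 24; w = 5; total draws C(7,6) = 7; favorable C(2,2)*C(5,4) = 5; P = 5/7; answer 5/7
Part III: S2 = 5/7; threaded value p + q = 12; d = -37; T(2) = -2*(39) - 2*(-37) = -4; iterating: T(2)=-4, T(3)=-70, T(4)=148, T(5)=-156, T(6)=16, T(7)=280, T(8)=-592, T(9)=624, T(10)=-64, T(11)=-1120, T(12)=2368, T(13)=-2496, T(14)=256, T(15)=4480, T(16)=-9472; answer -9472
Part IV: S3 = -9472; r = -21; -9*(-21)^2 + 1*(-21)^1 + 1 = (-3969) + (-21) + (1) = -3989; answer -3989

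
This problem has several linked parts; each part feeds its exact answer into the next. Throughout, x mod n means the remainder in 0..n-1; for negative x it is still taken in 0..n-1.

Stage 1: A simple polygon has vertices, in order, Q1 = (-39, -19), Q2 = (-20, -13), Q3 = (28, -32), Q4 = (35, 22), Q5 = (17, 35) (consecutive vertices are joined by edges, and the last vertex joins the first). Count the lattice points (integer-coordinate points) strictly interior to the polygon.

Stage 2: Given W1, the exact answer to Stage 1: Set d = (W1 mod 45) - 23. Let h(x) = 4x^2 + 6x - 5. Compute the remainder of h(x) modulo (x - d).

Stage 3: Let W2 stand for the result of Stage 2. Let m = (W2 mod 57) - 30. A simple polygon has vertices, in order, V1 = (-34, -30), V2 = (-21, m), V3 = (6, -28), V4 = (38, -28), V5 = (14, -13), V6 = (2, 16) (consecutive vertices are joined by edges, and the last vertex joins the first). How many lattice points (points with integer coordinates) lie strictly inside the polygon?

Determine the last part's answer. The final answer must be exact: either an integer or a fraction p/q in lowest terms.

Stage 1: cross terms: (-39*-13 - -20*-19)=127, (-20*-32 - 28*-13)=1004, (28*22 - 35*-32)=1736, (35*35 - 17*22)=851, (17*-19 - -39*35)=1042; twice the area = |4760| = 4760; area = 2380; boundary points = 1 + 1 + 1 + 1 + 2 = 6; strictly interior points = area - boundary/2 + 1 = 2378; answer 2378
Stage 2: W1 = 2378; d = 15; remainder = value at the root: 4*(15)^2 + 6*(15)^1 - 5 = (900) + (90) + (-5) = 985; answer 985
Stage 3: W2 = 985; m = -14; cross terms: (-34*-14 - -21*-30)=-154, (-21*-28 - 6*-14)=672, (6*-28 - 38*-28)=896, (38*-13 - 14*-28)=-102, (14*16 - 2*-13)=250, (2*-30 - -34*16)=484; twice the area = |2046| = 2046; area = 1023; boundary points = 1 + 1 + 32 + 3 + 1 + 2 = 40; strictly interior points = area - boundary/2 + 1 = 1004; answer 1004

1004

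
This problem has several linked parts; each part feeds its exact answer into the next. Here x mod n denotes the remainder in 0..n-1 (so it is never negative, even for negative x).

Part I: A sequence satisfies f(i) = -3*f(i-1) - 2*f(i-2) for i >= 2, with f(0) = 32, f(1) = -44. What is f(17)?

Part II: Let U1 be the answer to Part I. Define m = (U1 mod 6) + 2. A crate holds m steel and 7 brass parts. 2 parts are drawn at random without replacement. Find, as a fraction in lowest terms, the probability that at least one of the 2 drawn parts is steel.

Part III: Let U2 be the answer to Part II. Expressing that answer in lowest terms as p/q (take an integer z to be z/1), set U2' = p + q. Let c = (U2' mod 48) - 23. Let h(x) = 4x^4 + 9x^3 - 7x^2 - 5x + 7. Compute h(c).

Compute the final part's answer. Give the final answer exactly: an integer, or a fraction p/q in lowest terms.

1029365

Part I: f(2) = -3*(-44) - 2*(32) = 68; iterating: f(2)=68, f(3)=-116, f(4)=212, f(5)=-404, f(6)=788, f(7)=-1556, f(8)=3092, f(9)=-6164, f(10)=12308, f(11)=-24596, f(12)=49172, f(13)=-98324, f(14)=196628, f(15)=-393236, f(16)=786452, f(17)=-1572884; answer -1572884
Part II: U1 = -1572884; m = 6; total draws C(13,2) = 78; complement C(7,2) = 21; favorable 78 - 21 = 57; P = 19/26; answer 19/26
Part III: U2 = 19/26; threaded value p + q = 45; c = 22; 4*(22)^4 + 9*(22)^3 - 7*(22)^2 - 5*(22)^1 + 7 = (937024) + (95832) + (-3388) + (-110) + (7) = 1029365; answer 1029365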